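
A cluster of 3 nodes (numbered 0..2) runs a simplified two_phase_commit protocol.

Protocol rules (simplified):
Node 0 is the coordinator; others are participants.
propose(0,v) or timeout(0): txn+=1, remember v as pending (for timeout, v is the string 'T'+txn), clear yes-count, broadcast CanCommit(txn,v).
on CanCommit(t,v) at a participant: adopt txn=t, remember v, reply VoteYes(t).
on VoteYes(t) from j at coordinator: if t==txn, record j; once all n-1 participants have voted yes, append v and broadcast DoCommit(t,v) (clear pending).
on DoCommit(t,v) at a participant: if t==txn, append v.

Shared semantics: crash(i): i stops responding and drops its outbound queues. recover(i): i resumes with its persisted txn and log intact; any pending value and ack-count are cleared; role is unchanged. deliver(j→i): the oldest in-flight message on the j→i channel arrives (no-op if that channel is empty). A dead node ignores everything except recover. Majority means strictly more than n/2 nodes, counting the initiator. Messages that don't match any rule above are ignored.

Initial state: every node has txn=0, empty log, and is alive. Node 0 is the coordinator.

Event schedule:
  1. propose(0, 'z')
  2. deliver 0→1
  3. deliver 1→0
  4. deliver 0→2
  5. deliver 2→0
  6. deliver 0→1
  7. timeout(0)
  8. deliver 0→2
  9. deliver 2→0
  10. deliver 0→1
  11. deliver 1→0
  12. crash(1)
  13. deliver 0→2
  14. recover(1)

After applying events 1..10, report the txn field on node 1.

2

after 1 — propose(0,'z'): n0:coor/t1/[-]
after 2 — deliver 0→1: n1:part/t1/[-]
after 3 — deliver 1→0: ·
after 4 — deliver 0→2: n2:part/t1/[-]
after 5 — deliver 2→0: n0:coor/t1/[z]
after 6 — deliver 0→1: n1:part/t1/[z]
after 7 — timeout(0): n0:coor/t2/[z]
after 8 — deliver 0→2: n2:part/t1/[z]
after 9 — deliver 2→0: ·
after 10 — deliver 0→1: n1:part/t2/[z]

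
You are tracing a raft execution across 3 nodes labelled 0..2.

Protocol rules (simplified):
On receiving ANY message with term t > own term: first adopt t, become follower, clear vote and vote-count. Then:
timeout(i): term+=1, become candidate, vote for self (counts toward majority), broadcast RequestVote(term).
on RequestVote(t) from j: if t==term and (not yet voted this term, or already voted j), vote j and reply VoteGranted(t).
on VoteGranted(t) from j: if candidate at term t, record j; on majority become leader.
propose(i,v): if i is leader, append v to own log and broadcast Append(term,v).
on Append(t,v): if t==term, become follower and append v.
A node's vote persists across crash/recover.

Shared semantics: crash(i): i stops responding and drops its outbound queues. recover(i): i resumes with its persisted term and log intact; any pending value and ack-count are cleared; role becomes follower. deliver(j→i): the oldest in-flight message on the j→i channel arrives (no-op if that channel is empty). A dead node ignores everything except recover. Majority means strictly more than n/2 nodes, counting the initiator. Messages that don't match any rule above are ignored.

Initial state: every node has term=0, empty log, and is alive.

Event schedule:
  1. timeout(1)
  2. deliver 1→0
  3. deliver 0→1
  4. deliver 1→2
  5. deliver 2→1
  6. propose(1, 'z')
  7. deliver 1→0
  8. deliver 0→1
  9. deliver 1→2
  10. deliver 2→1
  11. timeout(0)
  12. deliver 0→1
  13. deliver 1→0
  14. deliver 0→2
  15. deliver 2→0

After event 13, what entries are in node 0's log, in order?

e1 timeout(1): 1[cand,t=1,-]
e2 deliver 1→0: 0[foll,t=1,-]
e3 deliver 0→1: 1[lead,t=1,-]
e4 deliver 1→2: 2[foll,t=1,-]
e5 deliver 2→1: ·
e6 propose(1,'z'): 1[lead,t=1,z]
e7 deliver 1→0: 0[foll,t=1,z]
e8 deliver 0→1: ·
e9 deliver 1→2: 2[foll,t=1,z]
e10 deliver 2→1: ·
e11 timeout(0): 0[cand,t=2,z]
e12 deliver 0→1: 1[foll,t=2,z]
e13 deliver 1→0: 0[lead,t=2,z]

z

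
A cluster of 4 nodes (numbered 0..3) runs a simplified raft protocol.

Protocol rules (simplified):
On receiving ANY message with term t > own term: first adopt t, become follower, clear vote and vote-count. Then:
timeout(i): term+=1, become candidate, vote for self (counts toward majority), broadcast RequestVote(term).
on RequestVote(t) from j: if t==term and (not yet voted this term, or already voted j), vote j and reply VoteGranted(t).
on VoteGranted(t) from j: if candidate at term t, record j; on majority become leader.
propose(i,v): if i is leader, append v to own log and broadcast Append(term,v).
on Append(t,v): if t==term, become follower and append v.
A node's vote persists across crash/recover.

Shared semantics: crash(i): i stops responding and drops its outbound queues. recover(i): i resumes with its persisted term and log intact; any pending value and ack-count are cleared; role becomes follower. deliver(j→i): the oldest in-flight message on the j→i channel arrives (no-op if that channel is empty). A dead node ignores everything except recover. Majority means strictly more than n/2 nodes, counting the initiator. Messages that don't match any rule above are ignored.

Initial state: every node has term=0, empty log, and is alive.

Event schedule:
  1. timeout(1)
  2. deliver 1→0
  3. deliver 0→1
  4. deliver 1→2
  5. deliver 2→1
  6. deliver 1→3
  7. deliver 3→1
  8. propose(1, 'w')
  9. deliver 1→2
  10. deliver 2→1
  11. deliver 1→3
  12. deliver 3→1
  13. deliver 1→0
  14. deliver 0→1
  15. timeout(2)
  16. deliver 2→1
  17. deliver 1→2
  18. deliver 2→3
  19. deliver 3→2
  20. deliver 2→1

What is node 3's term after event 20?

after 1 — timeout(1): n1:cand/t1/[-]
after 2 — deliver 1→0: n0:foll/t1/[-]
after 3 — deliver 0→1: ·
after 4 — deliver 1→2: n2:foll/t1/[-]
after 5 — deliver 2→1: n1:lead/t1/[-]
after 6 — deliver 1→3: n3:foll/t1/[-]
after 7 — deliver 3→1: ·
after 8 — propose(1,'w'): n1:lead/t1/[w]
after 9 — deliver 1→2: n2:foll/t1/[w]
after 10 — deliver 2→1: ·
after 11 — deliver 1→3: n3:foll/t1/[w]
after 12 — deliver 3→1: ·
after 13 — deliver 1→0: n0:foll/t1/[w]
after 14 — deliver 0→1: ·
after 15 — timeout(2): n2:cand/t2/[w]
after 16 — deliver 2→1: n1:foll/t2/[w]
after 17 — deliver 1→2: ·
after 18 — deliver 2→3: n3:foll/t2/[w]
after 19 — deliver 3→2: n2:lead/t2/[w]
after 20 — deliver 2→1: ·

2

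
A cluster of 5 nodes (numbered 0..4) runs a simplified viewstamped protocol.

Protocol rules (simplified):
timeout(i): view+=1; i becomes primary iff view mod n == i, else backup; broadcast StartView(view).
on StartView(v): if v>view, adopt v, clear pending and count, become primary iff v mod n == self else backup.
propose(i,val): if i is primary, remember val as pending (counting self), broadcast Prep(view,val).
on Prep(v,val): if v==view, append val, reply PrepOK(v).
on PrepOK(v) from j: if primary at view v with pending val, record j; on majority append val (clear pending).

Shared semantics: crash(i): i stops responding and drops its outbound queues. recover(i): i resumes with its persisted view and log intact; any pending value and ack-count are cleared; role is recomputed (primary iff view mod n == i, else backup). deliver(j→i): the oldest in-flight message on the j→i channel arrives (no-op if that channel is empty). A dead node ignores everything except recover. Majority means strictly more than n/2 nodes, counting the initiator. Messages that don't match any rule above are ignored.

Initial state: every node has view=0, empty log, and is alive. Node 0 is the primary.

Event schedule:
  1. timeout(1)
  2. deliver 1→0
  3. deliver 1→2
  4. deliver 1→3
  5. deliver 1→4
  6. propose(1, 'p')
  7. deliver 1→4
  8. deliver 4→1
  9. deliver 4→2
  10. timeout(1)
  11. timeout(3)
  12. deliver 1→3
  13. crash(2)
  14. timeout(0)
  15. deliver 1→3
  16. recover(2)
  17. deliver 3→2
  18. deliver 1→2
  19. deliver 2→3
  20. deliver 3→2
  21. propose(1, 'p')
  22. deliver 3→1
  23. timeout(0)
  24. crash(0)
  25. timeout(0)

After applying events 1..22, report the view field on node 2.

e1 timeout(1): 1[prim,v=1,-]
e2 deliver 1→0: 0[back,v=1,-]
e3 deliver 1→2: 2[back,v=1,-]
e4 deliver 1→3: 3[back,v=1,-]
e5 deliver 1→4: 4[back,v=1,-]
e6 propose(1,'p'): ·
e7 deliver 1→4: 4[back,v=1,p]
e8 deliver 4→1: ·
e9 deliver 4→2: ·
e10 timeout(1): 1[back,v=2,-]
e11 timeout(3): 3[back,v=2,-]
e12 deliver 1→3: ·
e13 crash(2): 2[✗back,v=1,-]
e14 timeout(0): 0[back,v=2,-]
e15 deliver 1→3: ·
e16 recover(2): 2[back,v=1,-]
e17 deliver 3→2: 2[prim,v=2,-]
e18 deliver 1→2: ·
e19 deliver 2→3: ·
e20 deliver 3→2: ·
e21 propose(1,'p'): ·
e22 deliver 3→1: ·

2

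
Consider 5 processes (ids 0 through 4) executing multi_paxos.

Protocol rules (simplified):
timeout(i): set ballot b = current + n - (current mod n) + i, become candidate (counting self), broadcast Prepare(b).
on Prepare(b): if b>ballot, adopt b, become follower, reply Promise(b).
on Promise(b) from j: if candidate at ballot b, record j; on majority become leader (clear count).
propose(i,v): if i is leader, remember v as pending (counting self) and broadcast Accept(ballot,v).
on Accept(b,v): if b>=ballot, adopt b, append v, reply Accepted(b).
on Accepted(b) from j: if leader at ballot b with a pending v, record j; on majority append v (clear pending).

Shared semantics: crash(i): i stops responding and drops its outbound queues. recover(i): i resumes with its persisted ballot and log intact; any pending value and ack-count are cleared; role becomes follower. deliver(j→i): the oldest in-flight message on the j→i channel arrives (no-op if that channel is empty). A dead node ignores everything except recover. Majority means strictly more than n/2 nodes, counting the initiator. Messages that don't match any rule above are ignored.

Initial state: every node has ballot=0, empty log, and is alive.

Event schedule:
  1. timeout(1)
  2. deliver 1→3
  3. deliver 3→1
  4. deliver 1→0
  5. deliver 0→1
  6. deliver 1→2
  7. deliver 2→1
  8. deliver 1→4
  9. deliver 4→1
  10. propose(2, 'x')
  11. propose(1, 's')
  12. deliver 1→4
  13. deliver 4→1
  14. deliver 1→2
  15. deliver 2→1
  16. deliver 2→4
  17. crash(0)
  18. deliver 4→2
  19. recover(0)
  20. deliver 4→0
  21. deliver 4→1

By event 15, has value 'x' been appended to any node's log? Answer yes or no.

[1] timeout(1) → N1(cand b6 [-])
[2] deliver 1→3 → N3(foll b6 [-])
[3] deliver 3→1 → ∅
[4] deliver 1→0 → N0(foll b6 [-])
[5] deliver 0→1 → N1(lead b6 [-])
[6] deliver 1→2 → N2(foll b6 [-])
[7] deliver 2→1 → ∅
[8] deliver 1→4 → N4(foll b6 [-])
[9] deliver 4→1 → ∅
[10] propose(2,'x') → ∅
[11] propose(1,'s') → ∅
[12] deliver 1→4 → N4(foll b6 [s])
[13] deliver 4→1 → ∅
[14] deliver 1→2 → N2(foll b6 [s])
[15] deliver 2→1 → N1(lead b6 [s])

no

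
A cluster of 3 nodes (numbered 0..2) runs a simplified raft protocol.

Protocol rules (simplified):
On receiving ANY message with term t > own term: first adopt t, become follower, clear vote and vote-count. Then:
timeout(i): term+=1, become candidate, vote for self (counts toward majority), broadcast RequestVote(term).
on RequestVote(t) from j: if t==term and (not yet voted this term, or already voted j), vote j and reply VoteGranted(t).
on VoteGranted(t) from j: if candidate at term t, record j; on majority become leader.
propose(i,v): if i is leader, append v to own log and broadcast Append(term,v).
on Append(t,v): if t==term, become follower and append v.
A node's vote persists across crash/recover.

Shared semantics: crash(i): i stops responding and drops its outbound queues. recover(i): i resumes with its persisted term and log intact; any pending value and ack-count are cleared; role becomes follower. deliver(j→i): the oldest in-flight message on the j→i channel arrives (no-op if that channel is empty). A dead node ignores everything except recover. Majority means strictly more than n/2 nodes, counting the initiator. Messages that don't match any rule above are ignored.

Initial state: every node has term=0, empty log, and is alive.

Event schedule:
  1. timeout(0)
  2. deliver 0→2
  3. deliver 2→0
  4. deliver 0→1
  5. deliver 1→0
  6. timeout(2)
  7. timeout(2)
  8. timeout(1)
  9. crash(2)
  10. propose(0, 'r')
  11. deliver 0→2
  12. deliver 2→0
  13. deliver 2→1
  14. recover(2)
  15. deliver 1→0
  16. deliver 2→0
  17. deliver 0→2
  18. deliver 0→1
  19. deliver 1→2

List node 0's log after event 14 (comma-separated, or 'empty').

e1 timeout(0): 0[cand,t=1,-]
e2 deliver 0→2: 2[foll,t=1,-]
e3 deliver 2→0: 0[lead,t=1,-]
e4 deliver 0→1: 1[foll,t=1,-]
e5 deliver 1→0: ·
e6 timeout(2): 2[cand,t=2,-]
e7 timeout(2): 2[cand,t=3,-]
e8 timeout(1): 1[cand,t=2,-]
e9 crash(2): 2[✗cand,t=3,-]
e10 propose(0,'r'): 0[lead,t=1,r]
e11 deliver 0→2: ·
e12 deliver 2→0: ·
e13 deliver 2→1: ·
e14 recover(2): 2[foll,t=3,-]

r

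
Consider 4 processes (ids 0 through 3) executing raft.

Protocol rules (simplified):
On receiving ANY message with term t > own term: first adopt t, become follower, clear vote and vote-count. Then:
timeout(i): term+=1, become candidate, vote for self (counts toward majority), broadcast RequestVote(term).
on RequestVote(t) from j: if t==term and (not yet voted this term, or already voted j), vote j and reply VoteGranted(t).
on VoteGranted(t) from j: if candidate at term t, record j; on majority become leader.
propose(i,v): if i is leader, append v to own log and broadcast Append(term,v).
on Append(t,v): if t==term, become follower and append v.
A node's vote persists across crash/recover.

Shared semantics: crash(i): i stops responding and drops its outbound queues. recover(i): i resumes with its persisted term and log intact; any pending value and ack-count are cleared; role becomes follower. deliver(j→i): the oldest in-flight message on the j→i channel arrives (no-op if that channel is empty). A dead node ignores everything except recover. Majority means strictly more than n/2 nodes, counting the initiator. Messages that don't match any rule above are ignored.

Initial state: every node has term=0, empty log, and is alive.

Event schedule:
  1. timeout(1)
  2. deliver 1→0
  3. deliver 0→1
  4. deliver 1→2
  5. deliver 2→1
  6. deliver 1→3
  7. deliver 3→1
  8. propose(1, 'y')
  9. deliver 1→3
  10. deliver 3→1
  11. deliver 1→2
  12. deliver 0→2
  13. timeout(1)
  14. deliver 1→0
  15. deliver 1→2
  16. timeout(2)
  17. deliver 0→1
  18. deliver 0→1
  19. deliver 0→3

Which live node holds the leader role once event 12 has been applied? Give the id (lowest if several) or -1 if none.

1

after 1 — timeout(1): n1:cand/t1/[-]
after 2 — deliver 1→0: n0:foll/t1/[-]
after 3 — deliver 0→1: ·
after 4 — deliver 1→2: n2:foll/t1/[-]
after 5 — deliver 2→1: n1:lead/t1/[-]
after 6 — deliver 1→3: n3:foll/t1/[-]
after 7 — deliver 3→1: ·
after 8 — propose(1,'y'): n1:lead/t1/[y]
after 9 — deliver 1→3: n3:foll/t1/[y]
after 10 — deliver 3→1: ·
after 11 — deliver 1→2: n2:foll/t1/[y]
after 12 — deliver 0→2: ·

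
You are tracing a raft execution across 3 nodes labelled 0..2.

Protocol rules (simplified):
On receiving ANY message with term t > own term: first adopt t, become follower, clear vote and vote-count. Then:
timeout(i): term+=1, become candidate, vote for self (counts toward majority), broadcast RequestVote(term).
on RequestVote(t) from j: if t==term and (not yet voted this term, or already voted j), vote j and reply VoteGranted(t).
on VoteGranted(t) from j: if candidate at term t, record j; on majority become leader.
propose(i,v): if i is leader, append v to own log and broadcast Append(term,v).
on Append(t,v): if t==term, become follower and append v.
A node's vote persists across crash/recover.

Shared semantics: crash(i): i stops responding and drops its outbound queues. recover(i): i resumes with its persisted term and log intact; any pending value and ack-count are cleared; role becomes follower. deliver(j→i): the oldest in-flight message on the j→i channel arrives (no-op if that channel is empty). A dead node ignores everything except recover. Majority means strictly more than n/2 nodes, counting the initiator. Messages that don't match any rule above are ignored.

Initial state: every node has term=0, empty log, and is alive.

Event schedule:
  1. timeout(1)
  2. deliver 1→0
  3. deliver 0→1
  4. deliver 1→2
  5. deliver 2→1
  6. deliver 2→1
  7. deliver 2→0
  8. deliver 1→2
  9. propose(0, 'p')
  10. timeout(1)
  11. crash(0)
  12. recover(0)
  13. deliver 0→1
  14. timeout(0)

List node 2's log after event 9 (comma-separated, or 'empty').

step 1 timeout(1): 1={cand,t=1,log=-}
step 2 deliver 1→0: 0={foll,t=1,log=-}
step 3 deliver 0→1: 1={lead,t=1,log=-}
step 4 deliver 1→2: 2={foll,t=1,log=-}
step 5 deliver 2→1: —
step 6 deliver 2→1: —
step 7 deliver 2→0: —
step 8 deliver 1→2: —
step 9 propose(0,'p'): —

empty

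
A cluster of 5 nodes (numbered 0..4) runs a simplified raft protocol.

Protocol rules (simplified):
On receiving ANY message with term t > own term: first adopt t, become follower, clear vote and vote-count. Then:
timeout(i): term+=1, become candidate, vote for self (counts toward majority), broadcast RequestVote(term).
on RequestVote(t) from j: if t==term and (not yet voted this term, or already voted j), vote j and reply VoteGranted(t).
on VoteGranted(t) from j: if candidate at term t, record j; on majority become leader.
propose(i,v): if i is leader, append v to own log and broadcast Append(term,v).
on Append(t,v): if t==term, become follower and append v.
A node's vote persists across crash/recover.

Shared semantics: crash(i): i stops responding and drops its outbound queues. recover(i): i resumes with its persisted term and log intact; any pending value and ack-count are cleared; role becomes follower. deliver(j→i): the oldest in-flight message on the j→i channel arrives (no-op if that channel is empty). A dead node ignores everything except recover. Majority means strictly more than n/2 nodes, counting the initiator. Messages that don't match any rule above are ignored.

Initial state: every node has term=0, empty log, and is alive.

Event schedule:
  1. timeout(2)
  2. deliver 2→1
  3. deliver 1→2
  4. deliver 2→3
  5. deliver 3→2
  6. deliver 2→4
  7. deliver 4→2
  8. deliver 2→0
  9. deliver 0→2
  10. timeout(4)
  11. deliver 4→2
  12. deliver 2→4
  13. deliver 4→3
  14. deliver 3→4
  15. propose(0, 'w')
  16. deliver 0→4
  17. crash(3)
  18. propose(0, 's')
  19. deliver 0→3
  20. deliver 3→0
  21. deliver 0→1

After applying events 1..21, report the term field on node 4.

step 1 timeout(2): 2={cand,t=1,log=-}
step 2 deliver 2→1: 1={foll,t=1,log=-}
step 3 deliver 1→2: —
step 4 deliver 2→3: 3={foll,t=1,log=-}
step 5 deliver 3→2: 2={lead,t=1,log=-}
step 6 deliver 2→4: 4={foll,t=1,log=-}
step 7 deliver 4→2: —
step 8 deliver 2→0: 0={foll,t=1,log=-}
step 9 deliver 0→2: —
step 10 timeout(4): 4={cand,t=2,log=-}
step 11 deliver 4→2: 2={foll,t=2,log=-}
step 12 deliver 2→4: —
step 13 deliver 4→3: 3={foll,t=2,log=-}
step 14 deliver 3→4: 4={lead,t=2,log=-}
step 15 propose(0,'w'): —
step 16 deliver 0→4: —
step 17 crash(3): 3={✗foll,t=2,log=-}
step 18 propose(0,'s'): —
step 19 deliver 0→3: —
step 20 deliver 3→0: —
step 21 deliver 0→1: —

2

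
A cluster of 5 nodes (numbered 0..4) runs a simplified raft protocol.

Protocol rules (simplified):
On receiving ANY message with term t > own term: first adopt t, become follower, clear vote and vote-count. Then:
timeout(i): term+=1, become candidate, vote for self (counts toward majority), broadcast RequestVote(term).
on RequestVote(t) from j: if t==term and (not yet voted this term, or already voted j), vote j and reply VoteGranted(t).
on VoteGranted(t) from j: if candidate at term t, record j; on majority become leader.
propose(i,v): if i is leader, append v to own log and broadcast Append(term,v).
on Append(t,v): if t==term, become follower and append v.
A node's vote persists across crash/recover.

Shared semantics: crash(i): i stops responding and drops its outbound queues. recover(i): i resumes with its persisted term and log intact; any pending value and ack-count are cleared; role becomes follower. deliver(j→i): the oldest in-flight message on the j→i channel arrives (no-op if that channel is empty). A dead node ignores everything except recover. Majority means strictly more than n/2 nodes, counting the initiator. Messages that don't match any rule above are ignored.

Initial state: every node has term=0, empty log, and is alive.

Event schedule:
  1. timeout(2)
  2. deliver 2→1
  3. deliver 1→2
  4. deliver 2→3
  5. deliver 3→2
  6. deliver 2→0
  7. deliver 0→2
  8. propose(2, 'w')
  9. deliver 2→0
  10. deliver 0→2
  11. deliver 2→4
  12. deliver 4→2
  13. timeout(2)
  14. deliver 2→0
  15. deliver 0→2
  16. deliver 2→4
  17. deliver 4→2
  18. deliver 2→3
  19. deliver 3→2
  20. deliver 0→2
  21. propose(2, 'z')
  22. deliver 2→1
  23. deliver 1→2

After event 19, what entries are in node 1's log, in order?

[1] timeout(2) → N2(cand t1 [-])
[2] deliver 2→1 → N1(foll t1 [-])
[3] deliver 1→2 → ∅
[4] deliver 2→3 → N3(foll t1 [-])
[5] deliver 3→2 → N2(lead t1 [-])
[6] deliver 2→0 → N0(foll t1 [-])
[7] deliver 0→2 → ∅
[8] propose(2,'w') → N2(lead t1 [w])
[9] deliver 2→0 → N0(foll t1 [w])
[10] deliver 0→2 → ∅
[11] deliver 2→4 → N4(foll t1 [-])
[12] deliver 4→2 → ∅
[13] timeout(2) → N2(cand t2 [w])
[14] deliver 2→0 → N0(foll t2 [w])
[15] deliver 0→2 → ∅
[16] deliver 2→4 → N4(foll t1 [w])
[17] deliver 4→2 → ∅
[18] deliver 2→3 → N3(foll t1 [w])
[19] deliver 3→2 → ∅

empty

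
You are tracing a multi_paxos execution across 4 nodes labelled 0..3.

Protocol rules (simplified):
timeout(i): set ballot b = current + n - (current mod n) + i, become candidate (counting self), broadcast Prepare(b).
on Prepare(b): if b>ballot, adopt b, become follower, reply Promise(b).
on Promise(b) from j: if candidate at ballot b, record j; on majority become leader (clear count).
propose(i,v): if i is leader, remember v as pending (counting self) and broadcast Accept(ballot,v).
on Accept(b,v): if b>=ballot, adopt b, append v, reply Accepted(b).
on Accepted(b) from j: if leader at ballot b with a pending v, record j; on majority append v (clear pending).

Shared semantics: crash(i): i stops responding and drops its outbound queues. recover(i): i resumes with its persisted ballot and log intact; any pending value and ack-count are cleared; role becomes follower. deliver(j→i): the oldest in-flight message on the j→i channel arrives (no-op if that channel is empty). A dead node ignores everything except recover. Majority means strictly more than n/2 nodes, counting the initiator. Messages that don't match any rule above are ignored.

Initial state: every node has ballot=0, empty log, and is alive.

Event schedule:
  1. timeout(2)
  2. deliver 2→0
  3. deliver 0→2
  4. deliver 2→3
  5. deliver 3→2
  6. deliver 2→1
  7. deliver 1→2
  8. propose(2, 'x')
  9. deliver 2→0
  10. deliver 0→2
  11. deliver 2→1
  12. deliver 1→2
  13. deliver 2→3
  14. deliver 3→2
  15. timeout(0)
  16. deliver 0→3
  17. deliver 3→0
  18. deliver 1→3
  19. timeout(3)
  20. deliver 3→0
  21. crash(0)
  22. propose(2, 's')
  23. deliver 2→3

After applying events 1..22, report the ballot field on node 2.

1. timeout(2):  <2:cand b6 ->
2. deliver 2→0:  <0:foll b6 ->
3. deliver 0→2:  nop
4. deliver 2→3:  <3:foll b6 ->
5. deliver 3→2:  <2:lead b6 ->
6. deliver 2→1:  <1:foll b6 ->
7. deliver 1→2:  nop
8. propose(2,'x'):  nop
9. deliver 2→0:  <0:foll b6 x>
10. deliver 0→2:  nop
11. deliver 2→1:  <1:foll b6 x>
12. deliver 1→2:  <2:lead b6 x>
13. deliver 2→3:  <3:foll b6 x>
14. deliver 3→2:  nop
15. timeout(0):  <0:cand b8 x>
16. deliver 0→3:  <3:foll b8 x>
17. deliver 3→0:  nop
18. deliver 1→3:  nop
19. timeout(3):  <3:cand b15 x>
20. deliver 3→0:  <0:foll b15 x>
21. crash(0):  <0:✗foll b15 x>
22. propose(2,'s'):  nop

6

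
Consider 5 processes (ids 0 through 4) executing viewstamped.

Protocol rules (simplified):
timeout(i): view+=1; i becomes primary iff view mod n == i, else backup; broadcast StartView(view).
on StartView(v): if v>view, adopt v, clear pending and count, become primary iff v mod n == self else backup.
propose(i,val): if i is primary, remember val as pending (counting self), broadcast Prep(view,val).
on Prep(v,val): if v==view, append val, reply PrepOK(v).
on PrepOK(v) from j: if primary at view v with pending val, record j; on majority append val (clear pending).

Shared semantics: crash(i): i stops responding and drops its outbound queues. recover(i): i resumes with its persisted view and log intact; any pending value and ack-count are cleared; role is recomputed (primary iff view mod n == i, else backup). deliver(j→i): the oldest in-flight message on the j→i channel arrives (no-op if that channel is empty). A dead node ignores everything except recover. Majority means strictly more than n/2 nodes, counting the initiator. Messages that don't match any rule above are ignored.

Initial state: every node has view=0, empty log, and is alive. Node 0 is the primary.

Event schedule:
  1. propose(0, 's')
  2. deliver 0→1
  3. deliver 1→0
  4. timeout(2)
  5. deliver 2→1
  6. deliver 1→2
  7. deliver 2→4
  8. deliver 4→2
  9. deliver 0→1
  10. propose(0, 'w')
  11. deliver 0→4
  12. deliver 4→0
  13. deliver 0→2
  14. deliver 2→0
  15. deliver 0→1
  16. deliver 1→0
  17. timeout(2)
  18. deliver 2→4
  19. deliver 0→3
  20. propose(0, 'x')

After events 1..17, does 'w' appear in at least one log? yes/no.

no

after 1 — propose(0,'s'): ·
after 2 — deliver 0→1: n1:back/v0/[s]
after 3 — deliver 1→0: ·
after 4 — timeout(2): n2:back/v1/[-]
after 5 — deliver 2→1: n1:prim/v1/[s]
after 6 — deliver 1→2: ·
after 7 — deliver 2→4: n4:back/v1/[-]
after 8 — deliver 4→2: ·
after 9 — deliver 0→1: ·
after 10 — propose(0,'w'): ·
after 11 — deliver 0→4: ·
after 12 — deliver 4→0: ·
after 13 — deliver 0→2: ·
after 14 — deliver 2→0: n0:back/v1/[-]
after 15 — deliver 0→1: ·
after 16 — deliver 1→0: ·
after 17 — timeout(2): n2:prim/v2/[-]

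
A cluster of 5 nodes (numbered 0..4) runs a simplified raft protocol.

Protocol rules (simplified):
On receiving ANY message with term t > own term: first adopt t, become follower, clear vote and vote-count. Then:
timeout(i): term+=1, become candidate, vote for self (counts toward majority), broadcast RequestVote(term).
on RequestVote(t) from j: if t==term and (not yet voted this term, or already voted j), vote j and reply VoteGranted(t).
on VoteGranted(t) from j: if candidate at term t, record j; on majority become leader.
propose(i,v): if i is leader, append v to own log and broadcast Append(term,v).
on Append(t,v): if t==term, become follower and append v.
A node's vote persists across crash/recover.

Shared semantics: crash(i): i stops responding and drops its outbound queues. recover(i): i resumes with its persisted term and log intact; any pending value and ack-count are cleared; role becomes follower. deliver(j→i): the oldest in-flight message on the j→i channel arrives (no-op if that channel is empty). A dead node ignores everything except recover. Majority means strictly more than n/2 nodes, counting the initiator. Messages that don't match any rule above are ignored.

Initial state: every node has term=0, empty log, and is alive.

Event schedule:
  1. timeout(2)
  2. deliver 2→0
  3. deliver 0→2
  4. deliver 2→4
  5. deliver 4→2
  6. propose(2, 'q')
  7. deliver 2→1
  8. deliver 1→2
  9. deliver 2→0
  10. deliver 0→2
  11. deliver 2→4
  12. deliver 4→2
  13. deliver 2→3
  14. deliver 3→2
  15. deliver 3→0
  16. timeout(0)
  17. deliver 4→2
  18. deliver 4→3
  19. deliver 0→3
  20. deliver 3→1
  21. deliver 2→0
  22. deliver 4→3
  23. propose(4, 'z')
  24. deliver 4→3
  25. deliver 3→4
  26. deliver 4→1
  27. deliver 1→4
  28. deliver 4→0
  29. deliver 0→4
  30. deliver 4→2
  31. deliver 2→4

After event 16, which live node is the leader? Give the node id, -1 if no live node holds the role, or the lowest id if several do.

2

e1 timeout(2): 2[cand,t=1,-]
e2 deliver 2→0: 0[foll,t=1,-]
e3 deliver 0→2: ·
e4 deliver 2→4: 4[foll,t=1,-]
e5 deliver 4→2: 2[lead,t=1,-]
e6 propose(2,'q'): 2[lead,t=1,q]
e7 deliver 2→1: 1[foll,t=1,-]
e8 deliver 1→2: ·
e9 deliver 2→0: 0[foll,t=1,q]
e10 deliver 0→2: ·
e11 deliver 2→4: 4[foll,t=1,q]
e12 deliver 4→2: ·
e13 deliver 2→3: 3[foll,t=1,-]
e14 deliver 3→2: ·
e15 deliver 3→0: ·
e16 timeout(0): 0[cand,t=2,q]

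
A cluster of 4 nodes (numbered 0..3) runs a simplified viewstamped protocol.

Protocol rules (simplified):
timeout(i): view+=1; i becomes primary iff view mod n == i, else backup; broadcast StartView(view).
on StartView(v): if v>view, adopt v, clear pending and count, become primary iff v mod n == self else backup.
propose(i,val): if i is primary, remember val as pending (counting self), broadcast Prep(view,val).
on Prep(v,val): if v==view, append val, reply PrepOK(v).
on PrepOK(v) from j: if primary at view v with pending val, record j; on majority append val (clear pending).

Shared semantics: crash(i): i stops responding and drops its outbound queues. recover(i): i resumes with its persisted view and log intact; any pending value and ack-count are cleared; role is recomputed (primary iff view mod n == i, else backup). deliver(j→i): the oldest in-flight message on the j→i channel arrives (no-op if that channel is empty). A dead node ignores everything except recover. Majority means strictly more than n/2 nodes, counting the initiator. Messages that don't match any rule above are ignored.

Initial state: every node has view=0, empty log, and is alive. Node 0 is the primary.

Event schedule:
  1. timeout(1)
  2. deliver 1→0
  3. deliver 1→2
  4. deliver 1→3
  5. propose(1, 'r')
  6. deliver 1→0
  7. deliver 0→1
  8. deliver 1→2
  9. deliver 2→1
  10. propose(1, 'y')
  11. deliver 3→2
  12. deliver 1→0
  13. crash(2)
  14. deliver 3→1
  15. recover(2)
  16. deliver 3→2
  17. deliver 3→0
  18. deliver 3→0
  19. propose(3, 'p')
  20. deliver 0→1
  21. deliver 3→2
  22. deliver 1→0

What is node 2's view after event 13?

1

e1 timeout(1): 1[prim,v=1,-]
e2 deliver 1→0: 0[back,v=1,-]
e3 deliver 1→2: 2[back,v=1,-]
e4 deliver 1→3: 3[back,v=1,-]
e5 propose(1,'r'): ·
e6 deliver 1→0: 0[back,v=1,r]
e7 deliver 0→1: ·
e8 deliver 1→2: 2[back,v=1,r]
e9 deliver 2→1: 1[prim,v=1,r]
e10 propose(1,'y'): ·
e11 deliver 3→2: ·
e12 deliver 1→0: 0[back,v=1,r,y]
e13 crash(2): 2[✗back,v=1,r]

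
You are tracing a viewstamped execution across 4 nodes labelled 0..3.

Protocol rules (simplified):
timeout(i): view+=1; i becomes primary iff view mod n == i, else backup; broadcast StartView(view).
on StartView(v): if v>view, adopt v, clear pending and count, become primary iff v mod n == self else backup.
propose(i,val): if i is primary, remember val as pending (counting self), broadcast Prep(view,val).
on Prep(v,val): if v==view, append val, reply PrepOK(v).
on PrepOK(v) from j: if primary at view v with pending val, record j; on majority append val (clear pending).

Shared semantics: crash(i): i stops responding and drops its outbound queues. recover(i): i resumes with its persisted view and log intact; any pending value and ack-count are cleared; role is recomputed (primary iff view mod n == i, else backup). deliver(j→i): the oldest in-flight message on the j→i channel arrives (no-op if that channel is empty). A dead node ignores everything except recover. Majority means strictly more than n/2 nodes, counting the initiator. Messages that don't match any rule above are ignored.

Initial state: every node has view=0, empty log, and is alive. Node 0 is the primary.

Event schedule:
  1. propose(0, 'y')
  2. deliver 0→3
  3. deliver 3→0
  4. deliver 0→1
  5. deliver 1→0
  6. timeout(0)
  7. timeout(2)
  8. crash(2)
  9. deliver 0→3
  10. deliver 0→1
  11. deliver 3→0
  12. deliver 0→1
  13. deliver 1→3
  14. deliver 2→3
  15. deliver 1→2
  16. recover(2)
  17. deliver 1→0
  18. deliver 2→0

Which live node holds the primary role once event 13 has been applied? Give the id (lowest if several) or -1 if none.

[1] propose(0,'y') → ∅
[2] deliver 0→3 → N3(back v0 [y])
[3] deliver 3→0 → ∅
[4] deliver 0→1 → N1(back v0 [y])
[5] deliver 1→0 → N0(prim v0 [y])
[6] timeout(0) → N0(back v1 [y])
[7] timeout(2) → N2(back v1 [-])
[8] crash(2) → N2(✗back v1 [-])
[9] deliver 0→3 → N3(back v1 [y])
[10] deliver 0→1 → N1(prim v1 [y])
[11] deliver 3→0 → ∅
[12] deliver 0→1 → ∅
[13] deliver 1→3 → ∅

1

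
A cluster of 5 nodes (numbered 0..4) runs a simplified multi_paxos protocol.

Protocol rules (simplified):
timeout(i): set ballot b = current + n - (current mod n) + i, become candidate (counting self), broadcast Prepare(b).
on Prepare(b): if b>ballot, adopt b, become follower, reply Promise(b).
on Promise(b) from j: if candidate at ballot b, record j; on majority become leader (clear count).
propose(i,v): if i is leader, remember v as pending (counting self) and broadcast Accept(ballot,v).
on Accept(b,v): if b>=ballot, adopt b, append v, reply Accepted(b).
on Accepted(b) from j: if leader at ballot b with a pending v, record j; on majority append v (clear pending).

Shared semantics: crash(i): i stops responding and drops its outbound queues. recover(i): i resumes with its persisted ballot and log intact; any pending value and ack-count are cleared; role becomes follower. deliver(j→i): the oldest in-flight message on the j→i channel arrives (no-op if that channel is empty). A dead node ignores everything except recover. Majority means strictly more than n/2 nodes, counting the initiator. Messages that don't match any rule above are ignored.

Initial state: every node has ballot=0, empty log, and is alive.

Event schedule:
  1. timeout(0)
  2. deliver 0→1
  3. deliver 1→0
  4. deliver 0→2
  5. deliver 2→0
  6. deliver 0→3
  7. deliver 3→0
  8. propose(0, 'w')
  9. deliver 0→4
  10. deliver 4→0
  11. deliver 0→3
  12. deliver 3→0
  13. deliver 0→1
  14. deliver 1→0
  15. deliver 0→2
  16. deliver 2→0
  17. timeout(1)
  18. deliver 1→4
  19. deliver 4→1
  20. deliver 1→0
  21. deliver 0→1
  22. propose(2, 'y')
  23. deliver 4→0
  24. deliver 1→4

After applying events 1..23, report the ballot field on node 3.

[1] timeout(0) → N0(cand b5 [-])
[2] deliver 0→1 → N1(foll b5 [-])
[3] deliver 1→0 → ∅
[4] deliver 0→2 → N2(foll b5 [-])
[5] deliver 2→0 → N0(lead b5 [-])
[6] deliver 0→3 → N3(foll b5 [-])
[7] deliver 3→0 → ∅
[8] propose(0,'w') → ∅
[9] deliver 0→4 → N4(foll b5 [-])
[10] deliver 4→0 → ∅
[11] deliver 0→3 → N3(foll b5 [w])
[12] deliver 3→0 → ∅
[13] deliver 0→1 → N1(foll b5 [w])
[14] deliver 1→0 → N0(lead b5 [w])
[15] deliver 0→2 → N2(foll b5 [w])
[16] deliver 2→0 → ∅
[17] timeout(1) → N1(cand b11 [w])
[18] deliver 1→4 → N4(foll b11 [-])
[19] deliver 4→1 → ∅
[20] deliver 1→0 → N0(foll b11 [w])
[21] deliver 0→1 → N1(lead b11 [w])
[22] propose(2,'y') → ∅
[23] deliver 4→0 → ∅

5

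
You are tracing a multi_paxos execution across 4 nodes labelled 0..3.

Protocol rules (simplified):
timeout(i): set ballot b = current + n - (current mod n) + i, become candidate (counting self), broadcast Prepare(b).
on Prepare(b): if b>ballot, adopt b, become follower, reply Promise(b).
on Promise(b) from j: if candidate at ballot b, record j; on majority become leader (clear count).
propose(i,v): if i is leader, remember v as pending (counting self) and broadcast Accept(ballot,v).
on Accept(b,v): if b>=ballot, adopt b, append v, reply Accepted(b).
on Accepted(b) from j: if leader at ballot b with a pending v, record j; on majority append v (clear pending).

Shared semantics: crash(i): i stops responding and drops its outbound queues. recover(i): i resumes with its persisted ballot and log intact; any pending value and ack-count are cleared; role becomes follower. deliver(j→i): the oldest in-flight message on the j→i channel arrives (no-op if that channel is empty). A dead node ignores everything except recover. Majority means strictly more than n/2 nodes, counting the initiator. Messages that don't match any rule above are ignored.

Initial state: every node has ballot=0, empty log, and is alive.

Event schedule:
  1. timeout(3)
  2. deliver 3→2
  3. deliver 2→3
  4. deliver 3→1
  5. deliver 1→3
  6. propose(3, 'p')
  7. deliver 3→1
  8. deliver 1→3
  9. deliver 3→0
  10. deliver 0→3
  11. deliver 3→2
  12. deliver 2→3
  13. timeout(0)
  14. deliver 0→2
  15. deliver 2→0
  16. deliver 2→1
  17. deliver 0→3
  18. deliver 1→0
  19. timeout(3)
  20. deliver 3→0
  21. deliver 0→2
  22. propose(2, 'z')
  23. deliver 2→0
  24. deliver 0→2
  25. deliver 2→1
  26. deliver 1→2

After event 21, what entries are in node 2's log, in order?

p

[1] timeout(3) → N3(cand b7 [-])
[2] deliver 3→2 → N2(foll b7 [-])
[3] deliver 2→3 → ∅
[4] deliver 3→1 → N1(foll b7 [-])
[5] deliver 1→3 → N3(lead b7 [-])
[6] propose(3,'p') → ∅
[7] deliver 3→1 → N1(foll b7 [p])
[8] deliver 1→3 → ∅
[9] deliver 3→0 → N0(foll b7 [-])
[10] deliver 0→3 → ∅
[11] deliver 3→2 → N2(foll b7 [p])
[12] deliver 2→3 → N3(lead b7 [p])
[13] timeout(0) → N0(cand b8 [-])
[14] deliver 0→2 → N2(foll b8 [p])
[15] deliver 2→0 → ∅
[16] deliver 2→1 → ∅
[17] deliver 0→3 → N3(foll b8 [p])
[18] deliver 1→0 → ∅
[19] timeout(3) → N3(cand b15 [p])
[20] deliver 3→0 → ∅
[21] deliver 0→2 → ∅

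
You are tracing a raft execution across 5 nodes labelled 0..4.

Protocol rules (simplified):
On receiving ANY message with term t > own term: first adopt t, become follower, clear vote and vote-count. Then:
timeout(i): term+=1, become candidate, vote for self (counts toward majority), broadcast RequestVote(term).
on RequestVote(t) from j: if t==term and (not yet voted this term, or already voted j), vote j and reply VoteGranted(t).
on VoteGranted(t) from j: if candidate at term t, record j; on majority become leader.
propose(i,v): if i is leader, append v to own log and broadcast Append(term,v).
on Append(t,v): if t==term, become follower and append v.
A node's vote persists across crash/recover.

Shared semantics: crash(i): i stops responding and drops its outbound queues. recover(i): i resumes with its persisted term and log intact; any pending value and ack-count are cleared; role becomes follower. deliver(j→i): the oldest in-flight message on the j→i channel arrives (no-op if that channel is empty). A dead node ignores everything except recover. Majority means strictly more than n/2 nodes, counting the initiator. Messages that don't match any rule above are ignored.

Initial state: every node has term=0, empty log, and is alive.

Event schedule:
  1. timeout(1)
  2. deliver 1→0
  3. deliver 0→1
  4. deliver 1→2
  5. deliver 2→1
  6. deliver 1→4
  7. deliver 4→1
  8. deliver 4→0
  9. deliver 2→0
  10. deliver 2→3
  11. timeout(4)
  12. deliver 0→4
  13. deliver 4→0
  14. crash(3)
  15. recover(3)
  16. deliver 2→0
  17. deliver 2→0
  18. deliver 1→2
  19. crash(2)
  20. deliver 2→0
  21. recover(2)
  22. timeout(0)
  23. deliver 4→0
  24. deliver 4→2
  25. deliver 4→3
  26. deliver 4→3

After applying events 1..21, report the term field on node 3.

0

[1] timeout(1) → N1(cand t1 [-])
[2] deliver 1→0 → N0(foll t1 [-])
[3] deliver 0→1 → ∅
[4] deliver 1→2 → N2(foll t1 [-])
[5] deliver 2→1 → N1(lead t1 [-])
[6] deliver 1→4 → N4(foll t1 [-])
[7] deliver 4→1 → ∅
[8] deliver 4→0 → ∅
[9] deliver 2→0 → ∅
[10] deliver 2→3 → ∅
[11] timeout(4) → N4(cand t2 [-])
[12] deliver 0→4 → ∅
[13] deliver 4→0 → N0(foll t2 [-])
[14] crash(3) → N3(✗foll t0 [-])
[15] recover(3) → N3(foll t0 [-])
[16] deliver 2→0 → ∅
[17] deliver 2→0 → ∅
[18] deliver 1→2 → ∅
[19] crash(2) → N2(✗foll t1 [-])
[20] deliver 2→0 → ∅
[21] recover(2) → N2(foll t1 [-])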